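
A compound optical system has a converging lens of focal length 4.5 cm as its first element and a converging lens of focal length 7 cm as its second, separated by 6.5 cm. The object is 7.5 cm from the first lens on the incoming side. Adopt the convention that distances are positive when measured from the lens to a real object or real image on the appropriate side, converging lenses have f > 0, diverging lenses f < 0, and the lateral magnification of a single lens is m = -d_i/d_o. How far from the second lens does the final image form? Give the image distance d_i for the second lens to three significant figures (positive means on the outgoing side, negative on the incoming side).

2.83 cm

Lens 1: 1/d_i1 = 1/f_1 - 1/d_o1 = 1/4.5 - 1/7.5 = 0.08889 cm^-1, so d_i1 = 11.250 cm.
This image would form 11.250 cm past lens 1, i.e. 4.750 cm beyond lens 2, so it is a virtual object for lens 2: d_o2 = 6.5 - 11.250 = -4.750 cm.
Lens 2: 1/d_i2 = 1/f_2 - 1/d_o2 = 1/7 - 1/(-4.750) = 0.35338 cm^-1, so d_i2 = 2.830 cm.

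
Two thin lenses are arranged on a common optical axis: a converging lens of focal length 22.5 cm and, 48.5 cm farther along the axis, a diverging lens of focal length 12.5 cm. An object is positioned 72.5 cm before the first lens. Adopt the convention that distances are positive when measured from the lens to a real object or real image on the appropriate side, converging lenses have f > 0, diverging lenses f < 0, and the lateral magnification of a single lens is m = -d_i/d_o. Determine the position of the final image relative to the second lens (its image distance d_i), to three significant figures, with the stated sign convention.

-6.99 cm

First lens: d_i1 = 1/(1/22.5 - 1/72.5) = 32.625 cm.
The intermediate image is 32.625 cm to the right of lens 1, so d_o2 = L - d_i1 = 48.5 - 32.625 = 15.875 cm.
Second lens: d_i2 = 1/(1/(-12.5) - 1/(15.875)) = -6.993 cm.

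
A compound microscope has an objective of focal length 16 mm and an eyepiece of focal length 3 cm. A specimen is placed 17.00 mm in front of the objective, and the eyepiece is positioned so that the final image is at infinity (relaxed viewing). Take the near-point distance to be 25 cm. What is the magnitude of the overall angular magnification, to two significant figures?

Convert to cm: f_obj = 16 mm = 1.6 cm; d_o = 17.00 mm = 1.70 cm.
Objective: 1/d_i = 1/f_obj - 1/d_o = 1/1.6 - 1/1.70 = 0.03676 cm^-1, so d_i = 27.200 cm.
m_obj = -d_i/d_o = -27.200/1.70 = -16.000.
Eyepiece angular magnification (image at infinity): M_eye = D/f_e = 25/3 = 8.333.
Overall M = m_obj x M_eye = (-16.000)(8.333) = -133.33.
|M| = 133.33.

130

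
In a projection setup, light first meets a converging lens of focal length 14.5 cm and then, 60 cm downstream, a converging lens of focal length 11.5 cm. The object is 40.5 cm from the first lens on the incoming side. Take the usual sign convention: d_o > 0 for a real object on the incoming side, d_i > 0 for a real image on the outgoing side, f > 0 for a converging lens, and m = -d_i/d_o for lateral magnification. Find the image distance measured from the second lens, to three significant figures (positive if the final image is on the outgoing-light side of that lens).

16.6 cm

Applying the thin-lens equation to the first lens, 1/14.5 = 1/40.5 + 1/d_i1, which gives d_i1 = 22.587 cm.
That image sits 37.413 cm in front of the second lens, so d_o2 = 37.413 cm.
Applying the thin-lens equation again with f_2 = 11.5 cm and d_o2 = 37.413 cm gives d_i2 = 16.604 cm.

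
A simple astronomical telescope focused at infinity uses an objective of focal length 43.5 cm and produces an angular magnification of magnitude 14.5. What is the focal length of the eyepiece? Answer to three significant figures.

|M| = f_obj/f_eye, so f_eye = f_obj/|M| = 43.5/14.5 = 3.000 cm.

3.00 cm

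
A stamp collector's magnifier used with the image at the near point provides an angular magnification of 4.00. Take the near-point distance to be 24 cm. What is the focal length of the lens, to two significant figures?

8.0 cm

For the image at the near point, M = 1 + D/f.
f = D/(M - 1) = 24/(4.0 - 1) = 8.000 cm.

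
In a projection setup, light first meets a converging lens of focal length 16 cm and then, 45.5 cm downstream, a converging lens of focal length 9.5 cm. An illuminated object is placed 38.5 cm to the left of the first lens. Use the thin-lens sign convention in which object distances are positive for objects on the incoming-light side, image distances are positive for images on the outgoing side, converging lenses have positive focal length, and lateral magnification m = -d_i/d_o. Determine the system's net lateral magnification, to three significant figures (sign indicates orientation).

Lens 1: 1/d_i1 = 1/f_1 - 1/d_o1 = 1/16 - 1/38.5 = 0.03653 cm^-1, so d_i1 = 27.378 cm.
m_1 = -(27.378)/38.5 = -0.7111.
That image sits 18.122 cm in front of the second lens, so d_o2 = 18.122 cm.
Lens 2: 1/d_i2 = 1/f_2 - 1/d_o2 = 1/9.5 - 1/(18.122) = 0.05008 cm^-1, so d_i2 = 19.967 cm.
m_2 = -(19.967)/(18.122) = -1.1018.
The system's lateral magnification is m_1 m_2 = (-0.7111)(-1.1018) = 0.7835.

0.784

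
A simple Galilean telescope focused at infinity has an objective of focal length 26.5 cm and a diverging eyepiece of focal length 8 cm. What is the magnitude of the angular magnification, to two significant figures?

|M| = f_obj/|f_eye| = 26.5/8 = 3.312.

3.3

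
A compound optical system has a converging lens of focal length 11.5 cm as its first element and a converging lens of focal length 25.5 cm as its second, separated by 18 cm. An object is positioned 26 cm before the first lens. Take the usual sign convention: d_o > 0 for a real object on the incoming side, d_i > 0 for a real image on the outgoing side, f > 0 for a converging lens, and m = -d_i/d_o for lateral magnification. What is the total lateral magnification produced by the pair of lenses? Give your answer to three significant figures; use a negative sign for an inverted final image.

Applying the thin-lens equation to the first lens, 1/11.5 = 1/26 + 1/d_i1, which gives d_i1 = 20.621 cm.
Its lateral magnification is m_1 = -d_i1/d_o1 = -(20.621)/26 = -0.7931.
Since 20.621 cm > 18 cm, the first image lies past the second lens and serves as a virtual object: d_o2 = L - d_i1 = -2.621 cm.
Applying the thin-lens equation again with f_2 = 25.5 cm and d_o2 = -2.621 cm gives d_i2 = 2.376 cm.
m_2 = -(2.376)/(-2.621) = 0.9068.
Total m = m_1 x m_2 = (-0.7931)(0.9068) = -0.7192.

-0.719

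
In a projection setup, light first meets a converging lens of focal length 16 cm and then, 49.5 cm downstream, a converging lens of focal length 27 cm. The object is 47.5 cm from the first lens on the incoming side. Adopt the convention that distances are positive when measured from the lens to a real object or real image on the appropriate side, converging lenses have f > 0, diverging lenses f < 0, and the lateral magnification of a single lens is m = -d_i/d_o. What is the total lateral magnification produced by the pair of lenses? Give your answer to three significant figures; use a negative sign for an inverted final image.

-8.43

First lens: d_i1 = 1/(1/16 - 1/47.5) = 24.127 cm.
m_1 = -(24.127)/47.5 = -0.5079.
The intermediate image is 24.127 cm to the right of lens 1, so d_o2 = L - d_i1 = 49.5 - 24.127 = 25.373 cm.
Second lens: d_i2 = 1/(1/27 - 1/(25.373)) = -421.068 cm.
m_2 = -(-421.068)/(25.373) = 16.5951.
The system's lateral magnification is m_1 m_2 = (-0.5079)(16.5951) = -8.4293.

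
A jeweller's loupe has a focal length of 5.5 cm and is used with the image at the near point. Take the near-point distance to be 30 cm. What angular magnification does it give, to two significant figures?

6.5

M = 1 + D/f = 1 + 30/5.5 = 6.455.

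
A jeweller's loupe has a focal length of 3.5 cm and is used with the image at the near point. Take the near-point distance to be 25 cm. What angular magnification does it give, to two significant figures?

M = 1 + D/f = 1 + 25/3.5 = 8.143.

8.1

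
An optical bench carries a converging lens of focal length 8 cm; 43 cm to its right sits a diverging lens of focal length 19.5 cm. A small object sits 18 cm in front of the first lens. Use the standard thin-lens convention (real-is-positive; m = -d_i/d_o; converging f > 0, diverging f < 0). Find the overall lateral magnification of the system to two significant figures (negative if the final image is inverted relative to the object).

-0.32

Applying the thin-lens equation to the first lens, 1/8 = 1/18 + 1/d_i1, which gives d_i1 = 14.400 cm.
Its lateral magnification is m_1 = -d_i1/d_o1 = -(14.400)/18 = -0.8000.
Object distance for lens 2: d_o2 = 43 - 14.400 = 28.600 cm.
Applying the thin-lens equation again with f_2 = -19.5 cm and d_o2 = 28.600 cm gives d_i2 = -11.595 cm.
m_2 = -(-11.595)/(28.600) = 0.4054.
Overall magnification: m = m_1 m_2 = -0.3243.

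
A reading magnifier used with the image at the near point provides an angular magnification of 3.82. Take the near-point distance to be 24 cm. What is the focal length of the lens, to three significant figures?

8.51 cm

For the image at the near point, M = 1 + D/f.
f = D/(M - 1) = 24/(3.82 - 1) = 8.511 cm.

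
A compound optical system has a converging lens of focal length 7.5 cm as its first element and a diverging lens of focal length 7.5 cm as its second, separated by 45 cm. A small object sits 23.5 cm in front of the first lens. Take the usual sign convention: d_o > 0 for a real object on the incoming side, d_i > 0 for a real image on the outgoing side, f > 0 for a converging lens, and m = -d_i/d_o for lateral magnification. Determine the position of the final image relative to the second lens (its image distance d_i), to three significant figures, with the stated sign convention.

First lens: d_i1 = 1/(1/7.5 - 1/23.5) = 11.016 cm.
That image sits 33.984 cm in front of the second lens, so d_o2 = 33.984 cm.
Second lens: d_i2 = 1/(1/(-7.5) - 1/(33.984)) = -6.144 cm.

-6.14 cm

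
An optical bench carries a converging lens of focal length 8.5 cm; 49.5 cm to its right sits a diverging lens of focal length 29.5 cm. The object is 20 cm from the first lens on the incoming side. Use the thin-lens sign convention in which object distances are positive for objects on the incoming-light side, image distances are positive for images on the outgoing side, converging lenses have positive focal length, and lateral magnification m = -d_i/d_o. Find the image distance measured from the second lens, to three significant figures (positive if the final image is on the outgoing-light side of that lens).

-15.9 cm

First lens: d_i1 = 1/(1/8.5 - 1/20) = 14.783 cm.
That image sits 34.717 cm in front of the second lens, so d_o2 = 34.717 cm.
Second lens: d_i2 = 1/(1/(-29.5) - 1/(34.717)) = -15.948 cm.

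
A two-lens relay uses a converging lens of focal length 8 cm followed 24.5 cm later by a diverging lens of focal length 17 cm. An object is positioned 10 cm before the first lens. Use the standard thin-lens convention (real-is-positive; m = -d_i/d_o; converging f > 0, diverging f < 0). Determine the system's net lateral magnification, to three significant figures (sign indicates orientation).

-45.3

First lens: d_i1 = 1/(1/8 - 1/10) = 40.000 cm.
m_1 = -(40.000)/10 = -4.0000.
Since 40.000 cm > 24.5 cm, the first image lies past the second lens and serves as a virtual object: d_o2 = L - d_i1 = -15.500 cm.
Second lens: d_i2 = 1/(1/(-17) - 1/(-15.500)) = 175.667 cm.
m_2 = -(175.667)/(-15.500) = 11.3333.
Overall magnification: m = m_1 m_2 = -45.3333.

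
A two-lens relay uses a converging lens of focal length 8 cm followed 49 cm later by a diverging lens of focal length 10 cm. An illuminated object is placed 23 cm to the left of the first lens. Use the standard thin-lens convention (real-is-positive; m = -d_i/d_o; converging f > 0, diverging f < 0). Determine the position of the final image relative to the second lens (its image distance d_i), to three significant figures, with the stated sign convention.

Applying the thin-lens equation to the first lens, 1/8 = 1/23 + 1/d_i1, which gives d_i1 = 12.267 cm.
That image sits 36.733 cm in front of the second lens, so d_o2 = 36.733 cm.
Applying the thin-lens equation again with f_2 = -10 cm and d_o2 = 36.733 cm gives d_i2 = -7.860 cm.

-7.86 cm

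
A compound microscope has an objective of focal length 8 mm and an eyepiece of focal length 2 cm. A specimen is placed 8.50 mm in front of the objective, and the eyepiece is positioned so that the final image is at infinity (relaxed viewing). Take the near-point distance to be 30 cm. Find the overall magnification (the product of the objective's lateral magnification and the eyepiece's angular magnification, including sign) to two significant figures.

-240

Convert to cm: f_obj = 8 mm = 0.8 cm; d_o = 8.50 mm = 0.85 cm.
Objective: 1/d_i = 1/f_obj - 1/d_o = 1/0.8 - 1/0.85 = 0.07353 cm^-1, so d_i = 13.600 cm.
m_obj = -d_i/d_o = -13.600/0.85 = -16.000.
Eyepiece angular magnification (image at infinity): M_eye = D/f_e = 30/2 = 15.000.
Overall M = m_obj x M_eye = (-16.000)(15.000) = -240.00.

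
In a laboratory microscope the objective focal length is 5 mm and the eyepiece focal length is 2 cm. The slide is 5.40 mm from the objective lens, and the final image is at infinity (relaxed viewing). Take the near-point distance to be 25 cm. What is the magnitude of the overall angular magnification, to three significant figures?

Convert to cm: f_obj = 5 mm = 0.5 cm; d_o = 5.40 mm = 0.54 cm.
Objective: 1/d_i = 1/f_obj - 1/d_o = 1/0.5 - 1/0.54 = 0.14815 cm^-1, so d_i = 6.750 cm.
m_obj = -d_i/d_o = -6.750/0.54 = -12.500.
Eyepiece angular magnification (image at infinity): M_eye = D/f_e = 25/2 = 12.500.
Overall M = m_obj x M_eye = (-12.500)(12.500) = -156.25.
|M| = 156.25.

156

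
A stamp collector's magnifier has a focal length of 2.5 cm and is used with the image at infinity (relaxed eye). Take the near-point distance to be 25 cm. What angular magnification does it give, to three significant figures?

10.0

M = D/f = 25/2.5 = 10.000.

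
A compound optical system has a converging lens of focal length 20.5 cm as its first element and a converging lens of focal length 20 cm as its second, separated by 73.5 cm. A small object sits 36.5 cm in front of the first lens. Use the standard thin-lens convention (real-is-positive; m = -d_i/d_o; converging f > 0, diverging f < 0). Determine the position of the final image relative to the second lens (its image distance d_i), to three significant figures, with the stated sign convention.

Lens 1: 1/d_i1 = 1/f_1 - 1/d_o1 = 1/20.5 - 1/36.5 = 0.02138 cm^-1, so d_i1 = 46.766 cm.
Object distance for lens 2: d_o2 = 73.5 - 46.766 = 26.734 cm.
Lens 2: 1/d_i2 = 1/f_2 - 1/d_o2 = 1/20 - 1/(26.734) = 0.01259 cm^-1, so d_i2 = 79.397 cm.

79.4 cm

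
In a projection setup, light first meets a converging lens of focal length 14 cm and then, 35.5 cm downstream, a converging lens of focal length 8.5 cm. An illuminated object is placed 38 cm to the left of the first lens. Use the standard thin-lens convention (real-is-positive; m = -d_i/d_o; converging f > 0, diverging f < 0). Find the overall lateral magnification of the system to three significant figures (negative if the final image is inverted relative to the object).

Applying the thin-lens equation to the first lens, 1/14 = 1/38 + 1/d_i1, which gives d_i1 = 22.167 cm.
Its lateral magnification is m_1 = -d_i1/d_o1 = -(22.167)/38 = -0.5833.
That image sits 13.333 cm in front of the second lens, so d_o2 = 13.333 cm.
Applying the thin-lens equation again with f_2 = 8.5 cm and d_o2 = 13.333 cm gives d_i2 = 23.448 cm.
m_2 = -(23.448)/(13.333) = -1.7586.
Overall magnification: m = m_1 m_2 = 1.0259.

1.03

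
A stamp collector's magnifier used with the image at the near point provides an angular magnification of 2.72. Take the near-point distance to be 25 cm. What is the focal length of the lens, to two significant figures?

15 cm

For the image at the near point, M = 1 + D/f.
f = D/(M - 1) = 25/(2.72 - 1) = 14.535 cm.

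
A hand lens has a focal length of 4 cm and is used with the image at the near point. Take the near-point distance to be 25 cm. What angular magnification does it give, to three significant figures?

M = 1 + D/f = 1 + 25/4 = 7.250.

7.25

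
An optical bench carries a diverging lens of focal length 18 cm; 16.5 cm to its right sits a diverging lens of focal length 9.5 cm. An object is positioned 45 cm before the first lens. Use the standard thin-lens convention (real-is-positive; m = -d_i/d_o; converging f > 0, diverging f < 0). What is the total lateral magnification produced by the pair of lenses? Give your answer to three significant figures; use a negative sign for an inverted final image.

First lens: d_i1 = 1/(1/(-18) - 1/45) = -12.857 cm.
m_1 = -(-12.857)/45 = 0.2857.
With d_i1 < 0 the first image is virtual and lies on the object side; the object distance for lens 2 is d_o2 = 16.5 - (-12.857) = 29.357 cm.
Second lens: d_i2 = 1/(1/(-9.5) - 1/(29.357)) = -7.177 cm.
m_2 = -(-7.177)/(29.357) = 0.2445.
The system's lateral magnification is m_1 m_2 = (0.2857)(0.2445) = 0.0699.

0.0699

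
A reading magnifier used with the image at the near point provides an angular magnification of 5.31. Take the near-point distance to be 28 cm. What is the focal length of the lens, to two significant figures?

For the image at the near point, M = 1 + D/f.
f = D/(M - 1) = 28/(5.31 - 1) = 6.497 cm.

6.5 cm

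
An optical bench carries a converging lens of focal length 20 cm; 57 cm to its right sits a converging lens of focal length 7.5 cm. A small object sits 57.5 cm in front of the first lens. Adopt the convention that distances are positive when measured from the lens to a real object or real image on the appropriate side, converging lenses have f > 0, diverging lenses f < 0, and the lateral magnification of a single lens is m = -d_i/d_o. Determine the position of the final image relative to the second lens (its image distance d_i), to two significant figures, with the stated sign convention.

10 cm

Lens 1: 1/d_i1 = 1/f_1 - 1/d_o1 = 1/20 - 1/57.5 = 0.03261 cm^-1, so d_i1 = 30.667 cm.
The intermediate image is 30.667 cm to the right of lens 1, so d_o2 = L - d_i1 = 57 - 30.667 = 26.333 cm.
Lens 2: 1/d_i2 = 1/f_2 - 1/d_o2 = 1/7.5 - 1/(26.333) = 0.09536 cm^-1, so d_i2 = 10.487 cm.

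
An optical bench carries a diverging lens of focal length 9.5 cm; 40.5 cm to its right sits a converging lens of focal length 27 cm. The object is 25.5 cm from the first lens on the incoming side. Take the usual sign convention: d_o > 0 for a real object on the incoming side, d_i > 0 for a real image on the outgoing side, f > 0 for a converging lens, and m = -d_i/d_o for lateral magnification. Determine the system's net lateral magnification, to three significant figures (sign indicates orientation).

Lens 1: 1/d_i1 = 1/f_1 - 1/d_o1 = 1/(-9.5) - 1/25.5 = -0.14448 cm^-1, so d_i1 = -6.921 cm.
m_1 = -(-6.921)/25.5 = 0.2714.
With d_i1 < 0 the first image is virtual and lies on the object side; the object distance for lens 2 is d_o2 = 40.5 - (-6.921) = 47.421 cm.
Lens 2: 1/d_i2 = 1/f_2 - 1/d_o2 = 1/27 - 1/(47.421) = 0.01595 cm^-1, so d_i2 = 62.698 cm.
m_2 = -(62.698)/(47.421) = -1.3221.
Overall magnification: m = m_1 m_2 = -0.3589.

-0.359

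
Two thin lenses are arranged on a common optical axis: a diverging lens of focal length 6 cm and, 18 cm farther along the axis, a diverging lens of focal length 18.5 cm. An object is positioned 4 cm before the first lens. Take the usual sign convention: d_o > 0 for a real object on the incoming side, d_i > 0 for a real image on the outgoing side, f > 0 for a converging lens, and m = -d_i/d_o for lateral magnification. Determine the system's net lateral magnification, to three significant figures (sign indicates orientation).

0.285

Applying the thin-lens equation to the first lens, 1/(-6) = 1/4 + 1/d_i1, which gives d_i1 = -2.400 cm.
Its lateral magnification is m_1 = -d_i1/d_o1 = -(-2.400)/4 = 0.6000.
The intermediate image is virtual, 2.400 cm to the left of lens 1, so d_o2 = L - d_i1 = 18 - (-2.400) = 20.400 cm.
Applying the thin-lens equation again with f_2 = -18.5 cm and d_o2 = 20.400 cm gives d_i2 = -9.702 cm.
m_2 = -(-9.702)/(20.400) = 0.4756.
Overall magnification: m = m_1 m_2 = 0.2853.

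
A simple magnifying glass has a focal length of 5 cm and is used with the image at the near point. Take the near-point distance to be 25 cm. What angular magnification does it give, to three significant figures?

6.00

M = 1 + D/f = 1 + 25/5 = 6.000.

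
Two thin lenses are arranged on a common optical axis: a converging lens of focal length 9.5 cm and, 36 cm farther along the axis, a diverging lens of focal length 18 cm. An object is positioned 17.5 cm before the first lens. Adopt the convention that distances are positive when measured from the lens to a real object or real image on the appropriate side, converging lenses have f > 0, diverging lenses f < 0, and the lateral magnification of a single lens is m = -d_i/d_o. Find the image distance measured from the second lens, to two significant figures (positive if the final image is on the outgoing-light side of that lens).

-8.2 cm

Applying the thin-lens equation to the first lens, 1/9.5 = 1/17.5 + 1/d_i1, which gives d_i1 = 20.781 cm.
Object distance for lens 2: d_o2 = 36 - 20.781 = 15.219 cm.
Applying the thin-lens equation again with f_2 = -18 cm and d_o2 = 15.219 cm gives d_i2 = -8.246 cm.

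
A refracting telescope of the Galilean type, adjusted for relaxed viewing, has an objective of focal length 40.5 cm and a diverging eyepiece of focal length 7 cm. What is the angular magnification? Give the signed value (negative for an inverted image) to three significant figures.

M = -f_obj/f_eye = -40.5/(-7) = 5.786.

5.79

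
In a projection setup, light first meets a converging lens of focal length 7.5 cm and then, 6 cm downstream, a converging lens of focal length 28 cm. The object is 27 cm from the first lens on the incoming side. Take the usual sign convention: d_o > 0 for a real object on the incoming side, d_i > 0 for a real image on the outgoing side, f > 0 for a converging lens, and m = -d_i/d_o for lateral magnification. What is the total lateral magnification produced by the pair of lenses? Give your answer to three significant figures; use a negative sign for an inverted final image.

-0.333

First lens: d_i1 = 1/(1/7.5 - 1/27) = 10.385 cm.
m_1 = -(10.385)/27 = -0.3846.
This image would form 10.385 cm past lens 1, i.e. 4.385 cm beyond lens 2, so it is a virtual object for lens 2: d_o2 = 6 - 10.385 = -4.385 cm.
Second lens: d_i2 = 1/(1/28 - 1/(-4.385)) = 3.791 cm.
m_2 = -(3.791)/(-4.385) = 0.8646.
Overall magnification: m = m_1 m_2 = -0.3325.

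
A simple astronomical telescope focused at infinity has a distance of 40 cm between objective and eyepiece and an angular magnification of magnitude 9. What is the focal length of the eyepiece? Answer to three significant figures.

4.00 cm

In normal adjustment the tube length equals f_obj + f_eye and |M| = f_obj/f_eye.
So f_obj = 9 f_eye and 9 f_eye + f_eye = 40 cm, giving f_eye = 40/10 = 4.000 cm and f_obj = 36.000 cm.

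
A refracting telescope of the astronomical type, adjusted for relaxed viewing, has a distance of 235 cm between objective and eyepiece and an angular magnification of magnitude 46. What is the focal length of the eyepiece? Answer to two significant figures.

5.0 cm

In normal adjustment the tube length equals f_obj + f_eye and |M| = f_obj/f_eye.
So f_obj = 46 f_eye and 46 f_eye + f_eye = 235 cm, giving f_eye = 235/47 = 5.000 cm and f_obj = 230.000 cm.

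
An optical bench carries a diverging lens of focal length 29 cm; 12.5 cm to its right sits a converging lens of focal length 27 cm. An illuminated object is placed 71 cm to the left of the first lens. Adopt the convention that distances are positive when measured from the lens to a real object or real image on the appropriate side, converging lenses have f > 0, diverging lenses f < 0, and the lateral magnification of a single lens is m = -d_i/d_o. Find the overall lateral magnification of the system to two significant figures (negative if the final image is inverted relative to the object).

Applying the thin-lens equation to the first lens, 1/(-29) = 1/71 + 1/d_i1, which gives d_i1 = -20.590 cm.
Its lateral magnification is m_1 = -d_i1/d_o1 = -(-20.590)/71 = 0.2900.
With d_i1 < 0 the first image is virtual and lies on the object side; the object distance for lens 2 is d_o2 = 12.5 - (-20.590) = 33.090 cm.
Applying the thin-lens equation again with f_2 = 27 cm and d_o2 = 33.090 cm gives d_i2 = 146.704 cm.
m_2 = -(146.704)/(33.090) = -4.4335.
Overall magnification: m = m_1 m_2 = -1.2857.

-1.3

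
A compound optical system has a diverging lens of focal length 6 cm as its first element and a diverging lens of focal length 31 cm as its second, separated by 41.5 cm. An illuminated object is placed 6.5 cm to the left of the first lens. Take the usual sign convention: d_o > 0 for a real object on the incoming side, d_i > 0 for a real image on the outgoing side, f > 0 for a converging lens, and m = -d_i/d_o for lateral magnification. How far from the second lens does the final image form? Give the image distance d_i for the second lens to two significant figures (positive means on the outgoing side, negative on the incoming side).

-18 cm

Applying the thin-lens equation to the first lens, 1/(-6) = 1/6.5 + 1/d_i1, which gives d_i1 = -3.120 cm.
With d_i1 < 0 the first image is virtual and lies on the object side; the object distance for lens 2 is d_o2 = 41.5 - (-3.120) = 44.620 cm.
Applying the thin-lens equation again with f_2 = -31 cm and d_o2 = 44.620 cm gives d_i2 = -18.292 cm.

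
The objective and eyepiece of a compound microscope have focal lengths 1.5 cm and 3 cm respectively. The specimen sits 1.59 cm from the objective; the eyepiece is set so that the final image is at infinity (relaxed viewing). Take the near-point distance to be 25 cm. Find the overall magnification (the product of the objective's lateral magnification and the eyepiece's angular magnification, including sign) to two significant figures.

Objective: 1/d_i = 1/f_obj - 1/d_o = 1/1.5 - 1/1.59 = 0.03774 cm^-1, so d_i = 26.500 cm.
m_obj = -d_i/d_o = -26.500/1.59 = -16.667.
Eyepiece angular magnification (image at infinity): M_eye = D/f_e = 25/3 = 8.333.
Overall M = m_obj x M_eye = (-16.667)(8.333) = -138.89.

-140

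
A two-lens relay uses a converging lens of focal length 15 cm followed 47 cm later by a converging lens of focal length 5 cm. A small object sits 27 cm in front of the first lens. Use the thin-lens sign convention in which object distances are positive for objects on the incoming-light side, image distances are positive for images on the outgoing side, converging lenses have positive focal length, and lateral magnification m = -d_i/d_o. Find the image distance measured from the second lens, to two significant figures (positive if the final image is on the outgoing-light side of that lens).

Applying the thin-lens equation to the first lens, 1/15 = 1/27 + 1/d_i1, which gives d_i1 = 33.750 cm.
That image sits 13.250 cm in front of the second lens, so d_o2 = 13.250 cm.
Applying the thin-lens equation again with f_2 = 5 cm and d_o2 = 13.250 cm gives d_i2 = 8.030 cm.

8.0 cm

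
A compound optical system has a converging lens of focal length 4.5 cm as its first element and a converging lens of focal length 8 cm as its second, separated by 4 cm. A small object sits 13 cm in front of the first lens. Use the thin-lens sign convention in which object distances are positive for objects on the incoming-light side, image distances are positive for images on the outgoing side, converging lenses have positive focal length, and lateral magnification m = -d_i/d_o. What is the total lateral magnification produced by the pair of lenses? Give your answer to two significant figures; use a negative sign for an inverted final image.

First lens: d_i1 = 1/(1/4.5 - 1/13) = 6.882 cm.
m_1 = -(6.882)/13 = -0.5294.
This image would form 6.882 cm past lens 1, i.e. 2.882 cm beyond lens 2, so it is a virtual object for lens 2: d_o2 = 4 - 6.882 = -2.882 cm.
Second lens: d_i2 = 1/(1/8 - 1/(-2.882)) = 2.119 cm.
m_2 = -(2.119)/(-2.882) = 0.7351.
Overall magnification: m = m_1 m_2 = -0.3892.

-0.39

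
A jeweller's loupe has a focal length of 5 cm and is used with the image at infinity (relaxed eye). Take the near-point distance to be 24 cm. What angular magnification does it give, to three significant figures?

4.80

M = D/f = 24/5 = 4.800.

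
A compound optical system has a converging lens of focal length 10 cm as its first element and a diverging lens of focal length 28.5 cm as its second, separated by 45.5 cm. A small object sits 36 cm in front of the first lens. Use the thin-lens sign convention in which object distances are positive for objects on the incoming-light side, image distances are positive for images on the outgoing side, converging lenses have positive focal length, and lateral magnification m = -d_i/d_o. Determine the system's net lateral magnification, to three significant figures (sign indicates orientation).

Applying the thin-lens equation to the first lens, 1/10 = 1/36 + 1/d_i1, which gives d_i1 = 13.846 cm.
Its lateral magnification is m_1 = -d_i1/d_o1 = -(13.846)/36 = -0.3846.
The intermediate image is 13.846 cm to the right of lens 1, so d_o2 = L - d_i1 = 45.5 - 13.846 = 31.654 cm.
Applying the thin-lens equation again with f_2 = -28.5 cm and d_o2 = 31.654 cm gives d_i2 = -14.997 cm.
m_2 = -(-14.997)/(31.654) = 0.4738.
Overall magnification: m = m_1 m_2 = -0.1822.

-0.182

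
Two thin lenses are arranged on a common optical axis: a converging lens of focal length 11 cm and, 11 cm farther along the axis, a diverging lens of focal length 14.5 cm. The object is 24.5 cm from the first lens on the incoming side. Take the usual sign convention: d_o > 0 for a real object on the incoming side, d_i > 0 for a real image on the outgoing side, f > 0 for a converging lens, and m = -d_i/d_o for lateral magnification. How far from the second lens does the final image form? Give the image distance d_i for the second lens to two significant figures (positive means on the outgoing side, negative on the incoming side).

23 cm

Applying the thin-lens equation to the first lens, 1/11 = 1/24.5 + 1/d_i1, which gives d_i1 = 19.963 cm.
Since 19.963 cm > 11 cm, the first image lies past the second lens and serves as a virtual object: d_o2 = L - d_i1 = -8.963 cm.
Applying the thin-lens equation again with f_2 = -14.5 cm and d_o2 = -8.963 cm gives d_i2 = 23.472 cm.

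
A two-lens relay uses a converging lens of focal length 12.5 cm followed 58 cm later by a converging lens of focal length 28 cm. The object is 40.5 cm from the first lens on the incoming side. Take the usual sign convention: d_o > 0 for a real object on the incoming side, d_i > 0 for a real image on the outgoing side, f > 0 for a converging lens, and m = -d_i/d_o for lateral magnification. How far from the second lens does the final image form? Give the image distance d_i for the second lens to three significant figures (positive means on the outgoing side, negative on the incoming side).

93.8 cm

Lens 1: 1/d_i1 = 1/f_1 - 1/d_o1 = 1/12.5 - 1/40.5 = 0.05531 cm^-1, so d_i1 = 18.080 cm.
That image sits 39.920 cm in front of the second lens, so d_o2 = 39.920 cm.
Lens 2: 1/d_i2 = 1/f_2 - 1/d_o2 = 1/28 - 1/(39.920) = 0.01066 cm^-1, so d_i2 = 93.774 cm.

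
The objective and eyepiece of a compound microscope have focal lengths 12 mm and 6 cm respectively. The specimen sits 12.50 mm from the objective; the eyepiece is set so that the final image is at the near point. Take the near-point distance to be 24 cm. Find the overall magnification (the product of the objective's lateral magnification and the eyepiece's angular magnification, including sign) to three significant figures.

-120

Convert to cm: f_obj = 12 mm = 1.2 cm; d_o = 12.50 mm = 1.25 cm.
Objective: 1/d_i = 1/f_obj - 1/d_o = 1/1.2 - 1/1.25 = 0.03333 cm^-1, so d_i = 30.000 cm.
m_obj = -d_i/d_o = -30.000/1.25 = -24.000.
Eyepiece angular magnification (image at near point): M_eye = 1 + D/f_e = 1 + 24/6 = 5.000.
Overall M = m_obj x M_eye = (-24.000)(5.000) = -120.00.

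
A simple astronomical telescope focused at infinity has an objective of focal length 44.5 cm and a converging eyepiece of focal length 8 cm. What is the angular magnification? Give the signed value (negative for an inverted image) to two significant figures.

M = -f_obj/f_eye = -44.5/(8) = -5.562.

-5.6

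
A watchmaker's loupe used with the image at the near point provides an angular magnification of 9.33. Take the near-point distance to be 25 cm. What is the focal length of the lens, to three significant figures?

For the image at the near point, M = 1 + D/f.
f = D/(M - 1) = 25/(9.33 - 1) = 3.001 cm.

3.00 cm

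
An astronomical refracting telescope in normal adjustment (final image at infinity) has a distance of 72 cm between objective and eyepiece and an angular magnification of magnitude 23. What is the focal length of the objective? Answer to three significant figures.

69.0 cm

In normal adjustment the tube length equals f_obj + f_eye and |M| = f_obj/f_eye.
So f_obj = 23 f_eye and 23 f_eye + f_eye = 72 cm, giving f_eye = 72/24 = 3.000 cm and f_obj = 69.000 cm.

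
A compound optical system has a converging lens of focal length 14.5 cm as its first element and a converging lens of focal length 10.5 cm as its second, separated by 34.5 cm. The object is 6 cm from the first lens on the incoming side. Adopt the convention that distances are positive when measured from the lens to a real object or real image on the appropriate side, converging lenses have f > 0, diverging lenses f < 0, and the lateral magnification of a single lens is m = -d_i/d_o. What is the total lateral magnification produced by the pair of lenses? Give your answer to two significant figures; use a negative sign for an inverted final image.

-0.52

Lens 1: 1/d_i1 = 1/f_1 - 1/d_o1 = 1/14.5 - 1/6 = -0.09770 cm^-1, so d_i1 = -10.235 cm.
m_1 = -(-10.235)/6 = 1.7059.
With d_i1 < 0 the first image is virtual and lies on the object side; the object distance for lens 2 is d_o2 = 34.5 - (-10.235) = 44.735 cm.
Lens 2: 1/d_i2 = 1/f_2 - 1/d_o2 = 1/10.5 - 1/(44.735) = 0.07288 cm^-1, so d_i2 = 13.720 cm.
m_2 = -(13.720)/(44.735) = -0.3067.
Overall magnification: m = m_1 m_2 = -0.5232.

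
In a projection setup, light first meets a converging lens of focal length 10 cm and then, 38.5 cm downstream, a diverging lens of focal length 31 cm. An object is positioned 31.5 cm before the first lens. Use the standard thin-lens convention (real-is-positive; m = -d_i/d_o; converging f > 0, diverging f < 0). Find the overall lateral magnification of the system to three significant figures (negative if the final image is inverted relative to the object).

First lens: d_i1 = 1/(1/10 - 1/31.5) = 14.651 cm.
m_1 = -(14.651)/31.5 = -0.4651.
The intermediate image is 14.651 cm to the right of lens 1, so d_o2 = L - d_i1 = 38.5 - 14.651 = 23.849 cm.
Second lens: d_i2 = 1/(1/(-31) - 1/(23.849)) = -13.479 cm.
m_2 = -(-13.479)/(23.849) = 0.5652.
Overall magnification: m = m_1 m_2 = -0.2629.

-0.263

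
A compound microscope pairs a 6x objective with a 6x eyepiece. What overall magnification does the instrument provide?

The overall magnification of a compound microscope is the product of the objective and eyepiece magnifications:
M = M_obj x M_eye = 6 x 6 = 36.

36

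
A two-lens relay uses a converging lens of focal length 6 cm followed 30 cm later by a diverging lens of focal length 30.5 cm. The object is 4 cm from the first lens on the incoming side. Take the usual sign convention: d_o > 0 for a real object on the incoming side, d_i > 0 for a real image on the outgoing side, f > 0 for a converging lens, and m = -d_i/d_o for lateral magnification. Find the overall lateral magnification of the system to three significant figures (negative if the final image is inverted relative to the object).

First lens: d_i1 = 1/(1/6 - 1/4) = -12.000 cm.
m_1 = -(-12.000)/4 = 3.0000.
The intermediate image is virtual, 12.000 cm to the left of lens 1, so d_o2 = L - d_i1 = 30 - (-12.000) = 42.000 cm.
Second lens: d_i2 = 1/(1/(-30.5) - 1/(42.000)) = -17.669 cm.
m_2 = -(-17.669)/(42.000) = 0.4207.
The system's lateral magnification is m_1 m_2 = (3.0000)(0.4207) = 1.2621.

1.26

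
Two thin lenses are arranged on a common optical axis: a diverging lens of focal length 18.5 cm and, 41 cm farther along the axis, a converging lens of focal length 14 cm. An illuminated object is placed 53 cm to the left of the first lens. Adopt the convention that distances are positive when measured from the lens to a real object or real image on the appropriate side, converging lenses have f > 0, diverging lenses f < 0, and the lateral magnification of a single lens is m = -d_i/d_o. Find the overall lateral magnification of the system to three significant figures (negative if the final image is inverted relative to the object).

Lens 1: 1/d_i1 = 1/f_1 - 1/d_o1 = 1/(-18.5) - 1/53 = -0.07292 cm^-1, so d_i1 = -13.713 cm.
m_1 = -(-13.713)/53 = 0.2587.
The intermediate image is virtual, 13.713 cm to the left of lens 1, so d_o2 = L - d_i1 = 41 - (-13.713) = 54.713 cm.
Lens 2: 1/d_i2 = 1/f_2 - 1/d_o2 = 1/14 - 1/(54.713) = 0.05315 cm^-1, so d_i2 = 18.814 cm.
m_2 = -(18.814)/(54.713) = -0.3439.
Total m = m_1 x m_2 = (0.2587)(-0.3439) = -0.0890.

-0.0890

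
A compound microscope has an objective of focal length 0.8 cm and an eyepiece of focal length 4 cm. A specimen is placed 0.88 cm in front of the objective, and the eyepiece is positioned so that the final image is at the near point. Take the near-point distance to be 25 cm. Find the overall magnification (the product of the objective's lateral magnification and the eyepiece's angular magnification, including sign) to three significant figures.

-72.5

Objective: 1/d_i = 1/f_obj - 1/d_o = 1/0.8 - 1/0.88 = 0.11364 cm^-1, so d_i = 8.800 cm.
m_obj = -d_i/d_o = -8.800/0.88 = -10.000.
Eyepiece angular magnification (image at near point): M_eye = 1 + D/f_e = 1 + 25/4 = 7.250.
Overall M = m_obj x M_eye = (-10.000)(7.250) = -72.50.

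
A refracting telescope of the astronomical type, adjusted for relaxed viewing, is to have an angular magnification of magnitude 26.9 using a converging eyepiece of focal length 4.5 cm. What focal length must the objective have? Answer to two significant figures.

120 cm

|M| = f_obj/|f_eye|, so f_obj = |M| x |f_eye| = 26.9 x 4.5 = 121.050 cm.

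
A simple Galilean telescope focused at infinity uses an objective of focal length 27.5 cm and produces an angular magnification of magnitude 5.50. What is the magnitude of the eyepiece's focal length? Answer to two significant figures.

5.0 cm

|M| = f_obj/|f_eye|, so |f_eye| = f_obj/|M| = 27.5/5.5 = 5.000 cm.
(The eyepiece is diverging, so its signed focal length is -5.000 cm.)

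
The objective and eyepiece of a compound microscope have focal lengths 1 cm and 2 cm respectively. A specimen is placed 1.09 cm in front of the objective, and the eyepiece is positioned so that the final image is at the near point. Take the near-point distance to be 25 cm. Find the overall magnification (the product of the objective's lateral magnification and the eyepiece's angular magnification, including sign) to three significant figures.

Objective: 1/d_i = 1/f_obj - 1/d_o = 1/1 - 1/1.09 = 0.08257 cm^-1, so d_i = 12.111 cm.
m_obj = -d_i/d_o = -12.111/1.09 = -11.111.
Eyepiece angular magnification (image at near point): M_eye = 1 + D/f_e = 1 + 25/2 = 13.500.
Overall M = m_obj x M_eye = (-11.111)(13.500) = -150.00.

-150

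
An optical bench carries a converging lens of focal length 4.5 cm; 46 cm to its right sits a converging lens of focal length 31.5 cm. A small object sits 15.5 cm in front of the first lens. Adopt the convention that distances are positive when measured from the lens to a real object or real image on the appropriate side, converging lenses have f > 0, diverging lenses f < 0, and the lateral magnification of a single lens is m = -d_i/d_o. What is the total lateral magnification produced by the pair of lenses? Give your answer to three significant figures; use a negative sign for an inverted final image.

First lens: d_i1 = 1/(1/4.5 - 1/15.5) = 6.341 cm.
m_1 = -(6.341)/15.5 = -0.4091.
That image sits 39.659 cm in front of the second lens, so d_o2 = 39.659 cm.
Second lens: d_i2 = 1/(1/31.5 - 1/(39.659)) = 153.113 cm.
m_2 = -(153.113)/(39.659) = -3.8607.
Total m = m_1 x m_2 = (-0.4091)(-3.8607) = 1.5794.

1.58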